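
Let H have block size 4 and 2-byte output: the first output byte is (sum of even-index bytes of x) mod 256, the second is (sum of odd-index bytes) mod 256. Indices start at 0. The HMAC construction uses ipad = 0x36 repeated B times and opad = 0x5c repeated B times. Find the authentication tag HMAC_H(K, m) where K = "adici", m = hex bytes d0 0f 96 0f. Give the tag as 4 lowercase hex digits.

6c3c

Key "adici" = 61 64 69 63 69 is 5 bytes > B = 4, so hash it first: H(key) = 33 c7, then zero-pad to 4 bytes: K' = 33 c7 00 00.
K' ⊕ ipad = 05 f1 36 36.  K' ⊕ opad = 6f 9b 5c 5c.
Inner input = (K'⊕ipad) ∥ m = 05 f1 36 36 ∥ d0 0f 96 0f.
Inner hash: even-index sum = 417 mod 256 = 161; odd-index sum = 325 mod 256 = 69 → a1 45.
Outer input = (K'⊕opad) ∥ inner = 6f 9b 5c 5c ∥ a1 45.
Outer hash (tag): even-index sum = 364 mod 256 = 108; odd-index sum = 316 mod 256 = 60 → 6c 3c.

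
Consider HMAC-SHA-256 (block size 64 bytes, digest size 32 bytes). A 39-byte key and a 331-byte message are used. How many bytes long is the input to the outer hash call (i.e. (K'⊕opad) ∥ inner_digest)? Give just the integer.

Key is 39 ≤ 64 bytes, zero-padded: |K'| = 64.
Outer input = (K'⊕opad) ∥ H(inner) → 64 + 32 = 96 bytes.

96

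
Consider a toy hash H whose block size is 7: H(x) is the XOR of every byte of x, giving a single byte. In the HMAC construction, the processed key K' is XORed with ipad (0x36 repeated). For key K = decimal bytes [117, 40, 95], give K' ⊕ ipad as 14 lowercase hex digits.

Key decimal bytes [117, 40, 95] = 75 28 5f is 3 bytes ≤ B = 7; zero-pad to 7 bytes: K' = 75 28 5f 00 00 00 00.
XOR each byte with 0x36: 75⊕36=43, 28⊕36=1e, 5f⊕36=69, 00⊕36=36, 00⊕36=36, 00⊕36=36, 00⊕36=36.

431e6936363636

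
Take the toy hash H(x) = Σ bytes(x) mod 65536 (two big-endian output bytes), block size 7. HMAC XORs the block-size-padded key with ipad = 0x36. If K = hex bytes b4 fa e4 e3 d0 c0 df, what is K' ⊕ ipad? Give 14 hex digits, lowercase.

82ccd2d5e6f6e9

Key hex bytes b4 fa e4 e3 d0 c0 df is exactly B = 7 bytes: K' = b4 fa e4 e3 d0 c0 df.
XOR each byte with 0x36: b4⊕36=82, fa⊕36=cc, e4⊕36=d2, e3⊕36=d5, d0⊕36=e6, c0⊕36=f6, df⊕36=e9.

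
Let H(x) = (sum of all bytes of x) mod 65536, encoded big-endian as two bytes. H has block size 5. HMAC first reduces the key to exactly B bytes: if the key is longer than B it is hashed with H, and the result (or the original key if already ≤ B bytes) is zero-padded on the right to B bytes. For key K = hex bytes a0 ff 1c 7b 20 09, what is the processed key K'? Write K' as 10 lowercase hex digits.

025f000000

|K| = 6 > B = 5, so first hash the key.
H(K): sum = 160+255+28+123+32+9 = 607 → 02 5f.
Zero-pad H(K) = 02 5f to 5 bytes: K' = 02 5f 00 00 00.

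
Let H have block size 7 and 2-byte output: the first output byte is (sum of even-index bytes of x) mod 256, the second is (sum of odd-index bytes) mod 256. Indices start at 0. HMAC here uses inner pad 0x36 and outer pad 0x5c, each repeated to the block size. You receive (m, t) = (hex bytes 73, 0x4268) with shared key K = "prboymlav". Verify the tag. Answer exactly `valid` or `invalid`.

Key "prboymlav" = 70 72 62 6f 79 6d 6c 61 76 is 9 bytes > B = 7, so hash it first: H(key) = 2d af, then zero-pad to 7 bytes: K' = 2d af 00 00 00 00 00.
K' ⊕ ipad = 1b 99 36 36 36 36 36; K' ⊕ opad = 71 f3 5c 5c 5c 5c 5c.
Inner hash: even-index sum = 189 mod 256 = 189; odd-index sum = 376 mod 256 = 120 → bd 78.
Outer hash (recomputed tag): even-index sum = 509 mod 256 = 253; odd-index sum = 616 mod 256 = 104 → fd 68.
Recomputed tag = fd68; claimed = 4268 → mismatch.

invalid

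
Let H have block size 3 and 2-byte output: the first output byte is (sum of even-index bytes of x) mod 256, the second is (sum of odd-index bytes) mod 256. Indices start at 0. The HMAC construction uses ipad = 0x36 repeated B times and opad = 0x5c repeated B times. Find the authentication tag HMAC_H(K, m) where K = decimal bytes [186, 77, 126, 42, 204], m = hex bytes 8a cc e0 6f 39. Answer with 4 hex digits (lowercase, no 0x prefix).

98ce

Key decimal bytes [186, 77, 126, 42, 204] = ba 4d 7e 2a cc is 5 bytes > B = 3, so hash it first: H(key) = 04 77, then zero-pad to 3 bytes: K' = 04 77 00.
K' ⊕ ipad = 32 41 36.  K' ⊕ opad = 58 2b 5c.
Inner input = (K'⊕ipad) ∥ m = 32 41 36 ∥ 8a cc e0 6f 39.
Inner hash: even-index sum = 419 mod 256 = 163; odd-index sum = 484 mod 256 = 228 → a3 e4.
Outer input = (K'⊕opad) ∥ inner = 58 2b 5c ∥ a3 e4.
Outer hash (tag): even-index sum = 408 mod 256 = 152; odd-index sum = 206 mod 256 = 206 → 98 ce.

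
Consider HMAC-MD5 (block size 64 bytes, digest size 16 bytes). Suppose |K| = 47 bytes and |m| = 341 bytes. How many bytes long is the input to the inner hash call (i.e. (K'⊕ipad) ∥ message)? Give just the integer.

405

Key is 47 ≤ 64 bytes, zero-padded: |K'| = 64.
Inner input = (K'⊕ipad) ∥ m → 64 + 341 = 405 bytes.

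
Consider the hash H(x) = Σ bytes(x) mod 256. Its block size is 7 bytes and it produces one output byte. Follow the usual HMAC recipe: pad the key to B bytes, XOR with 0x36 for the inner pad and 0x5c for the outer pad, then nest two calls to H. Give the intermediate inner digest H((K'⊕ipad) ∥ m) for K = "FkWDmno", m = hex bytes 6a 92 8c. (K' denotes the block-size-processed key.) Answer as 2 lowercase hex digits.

Key "FkWDmno" = 46 6b 57 44 6d 6e 6f is exactly B = 7 bytes: K' = 46 6b 57 44 6d 6e 6f.
K' ⊕ ipad = 70 5d 61 72 5b 58 59.
Inner input = 70 5d 61 72 5b 58 59 ∥ 6a 92 8c.
Inner hash: sum = 112+93+97+114+91+88+89+106+146+140 = 1076; mod 256 = 52 → 34.

34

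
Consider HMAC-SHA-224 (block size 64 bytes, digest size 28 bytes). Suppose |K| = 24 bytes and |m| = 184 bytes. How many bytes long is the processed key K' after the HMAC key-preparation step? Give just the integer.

Key is 24 ≤ 64 bytes, zero-padded: |K'| = 64.

64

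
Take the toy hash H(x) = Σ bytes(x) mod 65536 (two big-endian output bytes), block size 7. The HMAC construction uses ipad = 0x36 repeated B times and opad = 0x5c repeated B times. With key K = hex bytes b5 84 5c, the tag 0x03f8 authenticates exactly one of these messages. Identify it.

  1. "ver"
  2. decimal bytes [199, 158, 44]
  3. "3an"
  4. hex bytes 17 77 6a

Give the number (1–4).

1

Key hex bytes b5 84 5c is 3 bytes ≤ B = 7; zero-pad to 7 bytes: K' = b5 84 5c 00 00 00 00.
K' ⊕ ipad = 83 b2 6a 36 36 36 36; K' ⊕ opad = e9 d8 00 5c 5c 5c 5c.
m1: inner = H(83 b2 6a 36 36 36 36 76 65 72) = 03 c4; tag = H(e9 d8 00 5c 5c 5c 5c 03 c4) = 03f8 ← matches
m2: inner = H(83 b2 6a 36 36 36 36 c7 9e 2c) = 04 08; tag = H(e9 d8 00 5c 5c 5c 5c 04 08) = 033d
m3: inner = H(83 b2 6a 36 36 36 36 33 61 6e) = 03 79; tag = H(e9 d8 00 5c 5c 5c 5c 03 79) = 03ad
m4: inner = H(83 b2 6a 36 36 36 36 17 77 6a) = 03 6f; tag = H(e9 d8 00 5c 5c 5c 5c 03 6f) = 03a3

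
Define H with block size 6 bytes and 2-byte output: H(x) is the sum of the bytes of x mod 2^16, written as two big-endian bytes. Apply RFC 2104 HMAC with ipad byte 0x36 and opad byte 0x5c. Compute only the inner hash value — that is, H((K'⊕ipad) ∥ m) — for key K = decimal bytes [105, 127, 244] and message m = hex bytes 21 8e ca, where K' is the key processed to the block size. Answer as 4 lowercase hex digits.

0385

Key decimal bytes [105, 127, 244] = 69 7f f4 is 3 bytes ≤ B = 6; zero-pad to 6 bytes: K' = 69 7f f4 00 00 00.
K' ⊕ ipad = 5f 49 c2 36 36 36.
Inner input = 5f 49 c2 36 36 36 ∥ 21 8e ca.
Inner hash: sum = 95+73+194+54+54+54+33+142+202 = 901 → 03 85.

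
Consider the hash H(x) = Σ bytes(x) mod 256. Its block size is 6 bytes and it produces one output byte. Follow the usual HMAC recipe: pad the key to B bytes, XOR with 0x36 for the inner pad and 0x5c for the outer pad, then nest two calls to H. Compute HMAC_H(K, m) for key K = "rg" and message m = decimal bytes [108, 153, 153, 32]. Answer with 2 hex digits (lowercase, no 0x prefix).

Key "rg" = 72 67 is 2 bytes ≤ B = 6; zero-pad to 6 bytes: K' = 72 67 00 00 00 00.
K' ⊕ ipad = 44 51 36 36 36 36.  K' ⊕ opad = 2e 3b 5c 5c 5c 5c.
Inner input = (K'⊕ipad) ∥ m = 44 51 36 36 36 36 ∥ 6c 99 99 20.
Inner hash: sum = 68+81+54+54+54+54+108+153+153+32 = 811; mod 256 = 43 → 2b.
Outer input = (K'⊕opad) ∥ inner = 2e 3b 5c 5c 5c 5c ∥ 2b.
Outer hash (tag): sum = 46+59+92+92+92+92+43 = 516; mod 256 = 4 → 04.

04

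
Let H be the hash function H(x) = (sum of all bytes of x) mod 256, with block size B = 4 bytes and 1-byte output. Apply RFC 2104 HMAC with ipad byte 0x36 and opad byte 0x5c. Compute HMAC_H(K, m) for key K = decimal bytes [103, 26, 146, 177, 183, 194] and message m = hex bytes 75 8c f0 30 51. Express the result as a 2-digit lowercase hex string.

94

Key decimal bytes [103, 26, 146, 177, 183, 194] = 67 1a 92 b1 b7 c2 is 6 bytes > B = 4, so hash it first: H(key) = 3d, then zero-pad to 4 bytes: K' = 3d 00 00 00.
K' ⊕ ipad = 0b 36 36 36.  K' ⊕ opad = 61 5c 5c 5c.
Inner input = (K'⊕ipad) ∥ m = 0b 36 36 36 ∥ 75 8c f0 30 51.
Inner hash: sum = 11+54+54+54+117+140+240+48+81 = 799; mod 256 = 31 → 1f.
Outer input = (K'⊕opad) ∥ inner = 61 5c 5c 5c ∥ 1f.
Outer hash (tag): sum = 97+92+92+92+31 = 404; mod 256 = 148 → 94.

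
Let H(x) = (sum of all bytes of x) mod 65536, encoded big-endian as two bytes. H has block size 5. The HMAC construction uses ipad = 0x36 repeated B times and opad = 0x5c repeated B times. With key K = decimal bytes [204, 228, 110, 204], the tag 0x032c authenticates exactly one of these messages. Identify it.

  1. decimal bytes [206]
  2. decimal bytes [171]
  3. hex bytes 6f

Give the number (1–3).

Key decimal bytes [204, 228, 110, 204] = cc e4 6e cc is 4 bytes ≤ B = 5; zero-pad to 5 bytes: K' = cc e4 6e cc 00.
K' ⊕ ipad = fa d2 58 fa 36; K' ⊕ opad = 90 b8 32 90 5c.
m1: inner = H(fa d2 58 fa 36 ce) = 04 22; tag = H(90 b8 32 90 5c 04 22) = 028c
m2: inner = H(fa d2 58 fa 36 ab) = 03 ff; tag = H(90 b8 32 90 5c 03 ff) = 0368
m3: inner = H(fa d2 58 fa 36 6f) = 03 c3; tag = H(90 b8 32 90 5c 03 c3) = 032c ← matches

3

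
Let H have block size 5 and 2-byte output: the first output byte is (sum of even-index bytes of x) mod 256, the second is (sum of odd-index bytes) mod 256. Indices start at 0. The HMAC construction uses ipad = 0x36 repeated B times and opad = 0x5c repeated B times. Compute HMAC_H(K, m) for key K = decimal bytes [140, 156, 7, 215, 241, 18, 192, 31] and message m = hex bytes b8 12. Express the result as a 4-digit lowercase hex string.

5044

Key decimal bytes [140, 156, 7, 215, 241, 18, 192, 31] = 8c 9c 07 d7 f1 12 c0 1f is 8 bytes > B = 5, so hash it first: H(key) = 44 a4, then zero-pad to 5 bytes: K' = 44 a4 00 00 00.
K' ⊕ ipad = 72 92 36 36 36.  K' ⊕ opad = 18 f8 5c 5c 5c.
Inner input = (K'⊕ipad) ∥ m = 72 92 36 36 36 ∥ b8 12.
Inner hash: even-index sum = 240 mod 256 = 240; odd-index sum = 384 mod 256 = 128 → f0 80.
Outer input = (K'⊕opad) ∥ inner = 18 f8 5c 5c 5c ∥ f0 80.
Outer hash (tag): even-index sum = 336 mod 256 = 80; odd-index sum = 580 mod 256 = 68 → 50 44.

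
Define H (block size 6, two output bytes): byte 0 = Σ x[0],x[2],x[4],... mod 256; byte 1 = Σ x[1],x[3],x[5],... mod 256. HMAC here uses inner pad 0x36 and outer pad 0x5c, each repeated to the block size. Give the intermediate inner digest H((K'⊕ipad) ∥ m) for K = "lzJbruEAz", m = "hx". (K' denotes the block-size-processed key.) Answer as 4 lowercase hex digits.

a588

Key "lzJbruEAz" = 6c 7a 4a 62 72 75 45 41 7a is 9 bytes > B = 6, so hash it first: H(key) = e7 92, then zero-pad to 6 bytes: K' = e7 92 00 00 00 00.
K' ⊕ ipad = d1 a4 36 36 36 36.
Inner input = d1 a4 36 36 36 36 ∥ 68 78.
Inner hash: even-index sum = 421 mod 256 = 165; odd-index sum = 392 mod 256 = 136 → a5 88.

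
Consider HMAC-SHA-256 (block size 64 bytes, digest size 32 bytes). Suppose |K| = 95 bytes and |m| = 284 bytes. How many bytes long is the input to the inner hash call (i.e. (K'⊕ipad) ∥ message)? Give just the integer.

348

Key is 95 > 64 bytes, so it is hashed to 32 bytes then zero-padded to 64: |K'| = 64.
Inner input = (K'⊕ipad) ∥ m → 64 + 284 = 348 bytes.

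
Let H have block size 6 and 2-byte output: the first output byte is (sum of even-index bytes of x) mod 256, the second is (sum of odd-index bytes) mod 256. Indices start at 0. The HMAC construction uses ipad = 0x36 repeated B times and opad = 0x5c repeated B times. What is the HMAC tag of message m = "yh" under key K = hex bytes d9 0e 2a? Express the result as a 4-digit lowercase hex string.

Key hex bytes d9 0e 2a is 3 bytes ≤ B = 6; zero-pad to 6 bytes: K' = d9 0e 2a 00 00 00.
K' ⊕ ipad = ef 38 1c 36 36 36.  K' ⊕ opad = 85 52 76 5c 5c 5c.
Inner input = (K'⊕ipad) ∥ m = ef 38 1c 36 36 36 ∥ 79 68.
Inner hash: even-index sum = 442 mod 256 = 186; odd-index sum = 268 mod 256 = 12 → ba 0c.
Outer input = (K'⊕opad) ∥ inner = 85 52 76 5c 5c 5c ∥ ba 0c.
Outer hash (tag): even-index sum = 529 mod 256 = 17; odd-index sum = 278 mod 256 = 22 → 11 16.

1116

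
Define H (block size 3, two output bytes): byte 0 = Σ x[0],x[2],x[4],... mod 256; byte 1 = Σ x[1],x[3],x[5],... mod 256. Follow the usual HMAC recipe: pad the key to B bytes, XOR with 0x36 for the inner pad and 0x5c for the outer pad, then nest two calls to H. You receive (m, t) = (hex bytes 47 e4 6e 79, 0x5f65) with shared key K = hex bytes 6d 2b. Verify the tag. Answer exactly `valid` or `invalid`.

valid

Key hex bytes 6d 2b is 2 bytes ≤ B = 3; zero-pad to 3 bytes: K' = 6d 2b 00.
K' ⊕ ipad = 5b 1d 36; K' ⊕ opad = 31 77 5c.
Inner hash: even-index sum = 494 mod 256 = 238; odd-index sum = 210 mod 256 = 210 → ee d2.
Outer hash (recomputed tag): even-index sum = 351 mod 256 = 95; odd-index sum = 357 mod 256 = 101 → 5f 65.
Recomputed tag = 5f65; claimed = 5f65 → match.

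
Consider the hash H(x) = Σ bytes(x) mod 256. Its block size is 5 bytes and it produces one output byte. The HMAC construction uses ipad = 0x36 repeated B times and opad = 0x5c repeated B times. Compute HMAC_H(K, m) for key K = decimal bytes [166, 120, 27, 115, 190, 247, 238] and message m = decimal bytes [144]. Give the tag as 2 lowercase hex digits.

64

Key decimal bytes [166, 120, 27, 115, 190, 247, 238] = a6 78 1b 73 be f7 ee is 7 bytes > B = 5, so hash it first: H(key) = 4f, then zero-pad to 5 bytes: K' = 4f 00 00 00 00.
K' ⊕ ipad = 79 36 36 36 36.  K' ⊕ opad = 13 5c 5c 5c 5c.
Inner input = (K'⊕ipad) ∥ m = 79 36 36 36 36 ∥ 90.
Inner hash: sum = 121+54+54+54+54+144 = 481; mod 256 = 225 → e1.
Outer input = (K'⊕opad) ∥ inner = 13 5c 5c 5c 5c ∥ e1.
Outer hash (tag): sum = 19+92+92+92+92+225 = 612; mod 256 = 100 → 64.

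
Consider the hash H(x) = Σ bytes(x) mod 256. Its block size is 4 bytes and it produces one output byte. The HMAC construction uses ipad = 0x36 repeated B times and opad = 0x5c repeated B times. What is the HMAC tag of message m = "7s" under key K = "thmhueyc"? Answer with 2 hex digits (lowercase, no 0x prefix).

Key "thmhueyc" = 74 68 6d 68 75 65 79 63 is 8 bytes > B = 4, so hash it first: H(key) = 67, then zero-pad to 4 bytes: K' = 67 00 00 00.
K' ⊕ ipad = 51 36 36 36.  K' ⊕ opad = 3b 5c 5c 5c.
Inner input = (K'⊕ipad) ∥ m = 51 36 36 36 ∥ 37 73.
Inner hash: sum = 81+54+54+54+55+115 = 413; mod 256 = 157 → 9d.
Outer input = (K'⊕opad) ∥ inner = 3b 5c 5c 5c ∥ 9d.
Outer hash (tag): sum = 59+92+92+92+157 = 492; mod 256 = 236 → ec.

ec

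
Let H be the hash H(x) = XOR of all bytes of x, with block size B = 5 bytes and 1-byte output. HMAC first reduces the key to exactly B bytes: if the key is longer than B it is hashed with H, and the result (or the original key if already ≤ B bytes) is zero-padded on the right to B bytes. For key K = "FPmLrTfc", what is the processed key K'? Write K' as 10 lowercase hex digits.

1400000000

|K| = 8 > B = 5, so first hash the key.
H(K): XOR 46⊕50⊕6d⊕4c⊕72⊕54⊕66⊕63 = 14.
Zero-pad H(K) = 14 to 5 bytes: K' = 14 00 00 00 00.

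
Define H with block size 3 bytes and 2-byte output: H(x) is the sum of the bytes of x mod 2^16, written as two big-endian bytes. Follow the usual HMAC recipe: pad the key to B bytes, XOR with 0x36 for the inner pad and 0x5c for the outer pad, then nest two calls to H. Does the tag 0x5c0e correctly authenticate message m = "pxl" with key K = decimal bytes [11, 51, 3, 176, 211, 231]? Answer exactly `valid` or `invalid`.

Key decimal bytes [11, 51, 3, 176, 211, 231] = 0b 33 03 b0 d3 e7 is 6 bytes > B = 3, so hash it first: H(key) = 02 ab, then zero-pad to 3 bytes: K' = 02 ab 00.
K' ⊕ ipad = 34 9d 36; K' ⊕ opad = 5e f7 5c.
Inner hash: sum = 52+157+54+112+120+108 = 603 → 02 5b.
Outer hash (recomputed tag): sum = 94+247+92+2+91 = 526 → 02 0e.
Recomputed tag = 020e; claimed = 5c0e → mismatch.

invalid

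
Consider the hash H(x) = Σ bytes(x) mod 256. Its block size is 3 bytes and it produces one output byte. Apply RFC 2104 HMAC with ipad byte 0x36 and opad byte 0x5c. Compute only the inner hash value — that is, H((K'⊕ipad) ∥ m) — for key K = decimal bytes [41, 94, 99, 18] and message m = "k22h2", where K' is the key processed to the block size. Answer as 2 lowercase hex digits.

Key decimal bytes [41, 94, 99, 18] = 29 5e 63 12 is 4 bytes > B = 3, so hash it first: H(key) = fc, then zero-pad to 3 bytes: K' = fc 00 00.
K' ⊕ ipad = ca 36 36.
Inner input = ca 36 36 ∥ 6b 32 32 68 32.
Inner hash: sum = 202+54+54+107+50+50+104+50 = 671; mod 256 = 159 → 9f.

9f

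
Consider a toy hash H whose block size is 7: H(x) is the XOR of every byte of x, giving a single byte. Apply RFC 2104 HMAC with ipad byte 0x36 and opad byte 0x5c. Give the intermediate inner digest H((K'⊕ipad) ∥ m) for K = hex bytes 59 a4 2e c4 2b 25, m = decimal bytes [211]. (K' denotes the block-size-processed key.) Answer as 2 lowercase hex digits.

fc

Key hex bytes 59 a4 2e c4 2b 25 is 6 bytes ≤ B = 7; zero-pad to 7 bytes: K' = 59 a4 2e c4 2b 25 00.
K' ⊕ ipad = 6f 92 18 f2 1d 13 36.
Inner input = 6f 92 18 f2 1d 13 36 ∥ d3.
Inner hash: XOR 6f⊕92⊕18⊕f2⊕1d⊕13⊕36⊕d3 = fc.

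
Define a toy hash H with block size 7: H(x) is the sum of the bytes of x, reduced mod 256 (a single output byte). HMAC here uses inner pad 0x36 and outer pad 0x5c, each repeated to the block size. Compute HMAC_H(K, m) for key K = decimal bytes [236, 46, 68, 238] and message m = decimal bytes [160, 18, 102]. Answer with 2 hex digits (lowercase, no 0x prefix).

Key decimal bytes [236, 46, 68, 238] = ec 2e 44 ee is 4 bytes ≤ B = 7; zero-pad to 7 bytes: K' = ec 2e 44 ee 00 00 00.
K' ⊕ ipad = da 18 72 d8 36 36 36.  K' ⊕ opad = b0 72 18 b2 5c 5c 5c.
Inner input = (K'⊕ipad) ∥ m = da 18 72 d8 36 36 36 ∥ a0 12 66.
Inner hash: sum = 218+24+114+216+54+54+54+160+18+102 = 1014; mod 256 = 246 → f6.
Outer input = (K'⊕opad) ∥ inner = b0 72 18 b2 5c 5c 5c ∥ f6.
Outer hash (tag): sum = 176+114+24+178+92+92+92+246 = 1014; mod 256 = 246 → f6.

f6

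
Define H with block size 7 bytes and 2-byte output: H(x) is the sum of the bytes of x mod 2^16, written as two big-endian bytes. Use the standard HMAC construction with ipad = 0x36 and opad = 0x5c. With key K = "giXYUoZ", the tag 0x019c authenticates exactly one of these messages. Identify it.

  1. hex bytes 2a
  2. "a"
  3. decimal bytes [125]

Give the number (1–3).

Key "giXYUoZ" = 67 69 58 59 55 6f 5a is exactly B = 7 bytes: K' = 67 69 58 59 55 6f 5a.
K' ⊕ ipad = 51 5f 6e 6f 63 59 6c; K' ⊕ opad = 3b 35 04 05 09 33 06.
m1: inner = H(51 5f 6e 6f 63 59 6c 2a) = 02 df; tag = H(3b 35 04 05 09 33 06 02 df) = 019c ← matches
m2: inner = H(51 5f 6e 6f 63 59 6c 61) = 03 16; tag = H(3b 35 04 05 09 33 06 03 16) = 00d4
m3: inner = H(51 5f 6e 6f 63 59 6c 7d) = 03 32; tag = H(3b 35 04 05 09 33 06 03 32) = 00f0

1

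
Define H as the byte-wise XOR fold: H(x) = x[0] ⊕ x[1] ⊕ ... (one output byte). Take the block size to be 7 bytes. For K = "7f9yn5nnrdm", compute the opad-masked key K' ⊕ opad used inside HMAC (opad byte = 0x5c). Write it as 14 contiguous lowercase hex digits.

Key "7f9yn5nnrdm" = 37 66 39 79 6e 35 6e 6e 72 64 6d is 11 bytes > B = 7, so hash it first: H(key) = 31, then zero-pad to 7 bytes: K' = 31 00 00 00 00 00 00.
XOR each byte with 0x5c: 31⊕5c=6d, 00⊕5c=5c, 00⊕5c=5c, 00⊕5c=5c, 00⊕5c=5c, 00⊕5c=5c, 00⊕5c=5c.

6d5c5c5c5c5c5c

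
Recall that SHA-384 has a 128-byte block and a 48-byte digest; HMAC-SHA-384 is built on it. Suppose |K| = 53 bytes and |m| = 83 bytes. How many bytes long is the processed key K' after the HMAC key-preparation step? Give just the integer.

128

Key is 53 ≤ 128 bytes, zero-padded: |K'| = 128.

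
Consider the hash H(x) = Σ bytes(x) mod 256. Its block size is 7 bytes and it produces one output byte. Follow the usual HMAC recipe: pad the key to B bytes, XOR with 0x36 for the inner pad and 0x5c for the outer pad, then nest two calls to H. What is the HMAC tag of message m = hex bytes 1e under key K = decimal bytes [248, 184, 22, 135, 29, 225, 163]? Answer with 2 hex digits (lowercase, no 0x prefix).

8c

Key decimal bytes [248, 184, 22, 135, 29, 225, 163] = f8 b8 16 87 1d e1 a3 is exactly B = 7 bytes: K' = f8 b8 16 87 1d e1 a3.
K' ⊕ ipad = ce 8e 20 b1 2b d7 95.  K' ⊕ opad = a4 e4 4a db 41 bd ff.
Inner input = (K'⊕ipad) ∥ m = ce 8e 20 b1 2b d7 95 ∥ 1e.
Inner hash: sum = 206+142+32+177+43+215+149+30 = 994; mod 256 = 226 → e2.
Outer input = (K'⊕opad) ∥ inner = a4 e4 4a db 41 bd ff ∥ e2.
Outer hash (tag): sum = 164+228+74+219+65+189+255+226 = 1420; mod 256 = 140 → 8c.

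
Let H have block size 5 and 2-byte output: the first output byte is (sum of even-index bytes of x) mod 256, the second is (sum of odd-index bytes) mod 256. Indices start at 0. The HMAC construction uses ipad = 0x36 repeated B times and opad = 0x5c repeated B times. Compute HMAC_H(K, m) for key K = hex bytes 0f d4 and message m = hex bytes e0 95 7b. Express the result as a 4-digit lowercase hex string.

Key hex bytes 0f d4 is 2 bytes ≤ B = 5; zero-pad to 5 bytes: K' = 0f d4 00 00 00.
K' ⊕ ipad = 39 e2 36 36 36.  K' ⊕ opad = 53 88 5c 5c 5c.
Inner input = (K'⊕ipad) ∥ m = 39 e2 36 36 36 ∥ e0 95 7b.
Inner hash: even-index sum = 314 mod 256 = 58; odd-index sum = 627 mod 256 = 115 → 3a 73.
Outer input = (K'⊕opad) ∥ inner = 53 88 5c 5c 5c ∥ 3a 73.
Outer hash (tag): even-index sum = 382 mod 256 = 126; odd-index sum = 286 mod 256 = 30 → 7e 1e.

7e1e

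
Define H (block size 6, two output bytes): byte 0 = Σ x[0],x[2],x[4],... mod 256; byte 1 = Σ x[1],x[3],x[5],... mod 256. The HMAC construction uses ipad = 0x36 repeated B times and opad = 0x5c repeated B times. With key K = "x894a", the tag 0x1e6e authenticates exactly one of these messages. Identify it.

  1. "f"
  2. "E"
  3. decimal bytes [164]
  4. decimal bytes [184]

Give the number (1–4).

Key "x894a" = 78 38 39 34 61 is 5 bytes ≤ B = 6; zero-pad to 6 bytes: K' = 78 38 39 34 61 00.
K' ⊕ ipad = 4e 0e 0f 02 57 36; K' ⊕ opad = 24 64 65 68 3d 5c.
m1: inner = H(4e 0e 0f 02 57 36 66) = 1a 46; tag = H(24 64 65 68 3d 5c 1a 46) = e06e
m2: inner = H(4e 0e 0f 02 57 36 45) = f9 46; tag = H(24 64 65 68 3d 5c f9 46) = bf6e
m3: inner = H(4e 0e 0f 02 57 36 a4) = 58 46; tag = H(24 64 65 68 3d 5c 58 46) = 1e6e ← matches
m4: inner = H(4e 0e 0f 02 57 36 b8) = 6c 46; tag = H(24 64 65 68 3d 5c 6c 46) = 326e

3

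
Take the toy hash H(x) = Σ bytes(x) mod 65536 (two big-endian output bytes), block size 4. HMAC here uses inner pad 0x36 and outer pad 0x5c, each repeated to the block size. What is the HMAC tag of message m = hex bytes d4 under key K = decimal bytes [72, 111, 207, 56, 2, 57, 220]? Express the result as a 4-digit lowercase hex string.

Key decimal bytes [72, 111, 207, 56, 2, 57, 220] = 48 6f cf 38 02 39 dc is 7 bytes > B = 4, so hash it first: H(key) = 02 d5, then zero-pad to 4 bytes: K' = 02 d5 00 00.
K' ⊕ ipad = 34 e3 36 36.  K' ⊕ opad = 5e 89 5c 5c.
Inner input = (K'⊕ipad) ∥ m = 34 e3 36 36 ∥ d4.
Inner hash: sum = 52+227+54+54+212 = 599 → 02 57.
Outer input = (K'⊕opad) ∥ inner = 5e 89 5c 5c ∥ 02 57.
Outer hash (tag): sum = 94+137+92+92+2+87 = 504 → 01 f8.

01f8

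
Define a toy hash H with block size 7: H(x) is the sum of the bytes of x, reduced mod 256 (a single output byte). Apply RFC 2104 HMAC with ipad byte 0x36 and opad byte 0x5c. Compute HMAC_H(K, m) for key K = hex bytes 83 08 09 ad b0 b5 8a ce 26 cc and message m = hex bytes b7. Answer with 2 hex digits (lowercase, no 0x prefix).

95

Key hex bytes 83 08 09 ad b0 b5 8a ce 26 cc is 10 bytes > B = 7, so hash it first: H(key) = f0, then zero-pad to 7 bytes: K' = f0 00 00 00 00 00 00.
K' ⊕ ipad = c6 36 36 36 36 36 36.  K' ⊕ opad = ac 5c 5c 5c 5c 5c 5c.
Inner input = (K'⊕ipad) ∥ m = c6 36 36 36 36 36 36 ∥ b7.
Inner hash: sum = 198+54+54+54+54+54+54+183 = 705; mod 256 = 193 → c1.
Outer input = (K'⊕opad) ∥ inner = ac 5c 5c 5c 5c 5c 5c ∥ c1.
Outer hash (tag): sum = 172+92+92+92+92+92+92+193 = 917; mod 256 = 149 → 95.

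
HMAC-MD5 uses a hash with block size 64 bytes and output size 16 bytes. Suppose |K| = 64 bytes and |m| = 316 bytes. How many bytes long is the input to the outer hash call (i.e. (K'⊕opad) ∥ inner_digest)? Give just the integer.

80

Key is 64 ≤ 64 bytes, zero-padded: |K'| = 64.
Outer input = (K'⊕opad) ∥ H(inner) → 64 + 16 = 80 bytes.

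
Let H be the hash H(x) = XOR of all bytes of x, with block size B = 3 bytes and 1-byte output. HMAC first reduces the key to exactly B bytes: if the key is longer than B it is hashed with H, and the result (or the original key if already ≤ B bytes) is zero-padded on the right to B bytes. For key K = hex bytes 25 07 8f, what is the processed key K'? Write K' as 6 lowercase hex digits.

25078f

Key hex bytes 25 07 8f is exactly B = 3 bytes: K' = 25 07 8f.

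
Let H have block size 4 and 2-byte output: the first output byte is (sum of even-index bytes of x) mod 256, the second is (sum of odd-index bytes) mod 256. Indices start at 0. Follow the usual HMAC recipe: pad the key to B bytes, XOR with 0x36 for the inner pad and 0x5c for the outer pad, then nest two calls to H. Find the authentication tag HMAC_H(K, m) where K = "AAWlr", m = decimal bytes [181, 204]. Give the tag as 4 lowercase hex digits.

d9ea

Key "AAWlr" = 41 41 57 6c 72 is 5 bytes > B = 4, so hash it first: H(key) = 0a ad, then zero-pad to 4 bytes: K' = 0a ad 00 00.
K' ⊕ ipad = 3c 9b 36 36.  K' ⊕ opad = 56 f1 5c 5c.
Inner input = (K'⊕ipad) ∥ m = 3c 9b 36 36 ∥ b5 cc.
Inner hash: even-index sum = 295 mod 256 = 39; odd-index sum = 413 mod 256 = 157 → 27 9d.
Outer input = (K'⊕opad) ∥ inner = 56 f1 5c 5c ∥ 27 9d.
Outer hash (tag): even-index sum = 217 mod 256 = 217; odd-index sum = 490 mod 256 = 234 → d9 ea.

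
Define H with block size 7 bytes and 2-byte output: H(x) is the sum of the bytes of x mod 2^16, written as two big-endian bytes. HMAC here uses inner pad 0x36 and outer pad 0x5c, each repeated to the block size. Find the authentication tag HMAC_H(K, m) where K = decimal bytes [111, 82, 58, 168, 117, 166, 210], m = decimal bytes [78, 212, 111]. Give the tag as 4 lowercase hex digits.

Key decimal bytes [111, 82, 58, 168, 117, 166, 210] = 6f 52 3a a8 75 a6 d2 is exactly B = 7 bytes: K' = 6f 52 3a a8 75 a6 d2.
K' ⊕ ipad = 59 64 0c 9e 43 90 e4.  K' ⊕ opad = 33 0e 66 f4 29 fa 8e.
Inner input = (K'⊕ipad) ∥ m = 59 64 0c 9e 43 90 e4 ∥ 4e d4 6f.
Inner hash: sum = 89+100+12+158+67+144+228+78+212+111 = 1199 → 04 af.
Outer input = (K'⊕opad) ∥ inner = 33 0e 66 f4 29 fa 8e ∥ 04 af.
Outer hash (tag): sum = 51+14+102+244+41+250+142+4+175 = 1023 → 03 ff.

03ff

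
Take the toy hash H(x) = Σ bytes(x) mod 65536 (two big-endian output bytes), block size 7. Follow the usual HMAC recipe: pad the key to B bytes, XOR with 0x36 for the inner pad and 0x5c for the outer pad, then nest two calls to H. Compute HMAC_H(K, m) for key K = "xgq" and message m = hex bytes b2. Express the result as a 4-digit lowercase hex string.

Key "xgq" = 78 67 71 is 3 bytes ≤ B = 7; zero-pad to 7 bytes: K' = 78 67 71 00 00 00 00.
K' ⊕ ipad = 4e 51 47 36 36 36 36.  K' ⊕ opad = 24 3b 2d 5c 5c 5c 5c.
Inner input = (K'⊕ipad) ∥ m = 4e 51 47 36 36 36 36 ∥ b2.
Inner hash: sum = 78+81+71+54+54+54+54+178 = 624 → 02 70.
Outer input = (K'⊕opad) ∥ inner = 24 3b 2d 5c 5c 5c 5c ∥ 02 70.
Outer hash (tag): sum = 36+59+45+92+92+92+92+2+112 = 622 → 02 6e.

026e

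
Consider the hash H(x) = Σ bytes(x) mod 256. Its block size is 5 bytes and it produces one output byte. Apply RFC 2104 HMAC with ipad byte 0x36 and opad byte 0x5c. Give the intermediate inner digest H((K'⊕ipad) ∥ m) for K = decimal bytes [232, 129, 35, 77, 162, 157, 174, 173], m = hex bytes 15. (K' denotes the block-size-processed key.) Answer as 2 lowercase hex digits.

Key decimal bytes [232, 129, 35, 77, 162, 157, 174, 173] = e8 81 23 4d a2 9d ae ad is 8 bytes > B = 5, so hash it first: H(key) = 73, then zero-pad to 5 bytes: K' = 73 00 00 00 00.
K' ⊕ ipad = 45 36 36 36 36.
Inner input = 45 36 36 36 36 ∥ 15.
Inner hash: sum = 69+54+54+54+54+21 = 306; mod 256 = 50 → 32.

32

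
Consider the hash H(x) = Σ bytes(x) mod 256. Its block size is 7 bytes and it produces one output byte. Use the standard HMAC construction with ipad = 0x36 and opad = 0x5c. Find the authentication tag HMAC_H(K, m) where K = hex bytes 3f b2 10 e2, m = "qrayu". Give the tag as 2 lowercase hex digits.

ca

Key hex bytes 3f b2 10 e2 is 4 bytes ≤ B = 7; zero-pad to 7 bytes: K' = 3f b2 10 e2 00 00 00.
K' ⊕ ipad = 09 84 26 d4 36 36 36.  K' ⊕ opad = 63 ee 4c be 5c 5c 5c.
Inner input = (K'⊕ipad) ∥ m = 09 84 26 d4 36 36 36 ∥ 71 72 61 79 75.
Inner hash: sum = 9+132+38+212+54+54+54+113+114+97+121+117 = 1115; mod 256 = 91 → 5b.
Outer input = (K'⊕opad) ∥ inner = 63 ee 4c be 5c 5c 5c ∥ 5b.
Outer hash (tag): sum = 99+238+76+190+92+92+92+91 = 970; mod 256 = 202 → ca.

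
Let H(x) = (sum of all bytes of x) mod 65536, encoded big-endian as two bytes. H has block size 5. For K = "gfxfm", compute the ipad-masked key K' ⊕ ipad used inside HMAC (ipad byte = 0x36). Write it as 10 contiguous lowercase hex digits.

Key "gfxfm" = 67 66 78 66 6d is exactly B = 5 bytes: K' = 67 66 78 66 6d.
XOR each byte with 0x36: 67⊕36=51, 66⊕36=50, 78⊕36=4e, 66⊕36=50, 6d⊕36=5b.

51504e505b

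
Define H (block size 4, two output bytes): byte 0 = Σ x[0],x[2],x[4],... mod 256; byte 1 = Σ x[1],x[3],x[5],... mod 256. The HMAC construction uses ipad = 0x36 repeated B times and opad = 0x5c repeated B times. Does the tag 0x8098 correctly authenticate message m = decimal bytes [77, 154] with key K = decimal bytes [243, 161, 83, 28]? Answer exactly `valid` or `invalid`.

Key decimal bytes [243, 161, 83, 28] = f3 a1 53 1c is exactly B = 4 bytes: K' = f3 a1 53 1c.
K' ⊕ ipad = c5 97 65 2a; K' ⊕ opad = af fd 0f 40.
Inner hash: even-index sum = 375 mod 256 = 119; odd-index sum = 347 mod 256 = 91 → 77 5b.
Outer hash (recomputed tag): even-index sum = 309 mod 256 = 53; odd-index sum = 408 mod 256 = 152 → 35 98.
Recomputed tag = 3598; claimed = 8098 → mismatch.

invalid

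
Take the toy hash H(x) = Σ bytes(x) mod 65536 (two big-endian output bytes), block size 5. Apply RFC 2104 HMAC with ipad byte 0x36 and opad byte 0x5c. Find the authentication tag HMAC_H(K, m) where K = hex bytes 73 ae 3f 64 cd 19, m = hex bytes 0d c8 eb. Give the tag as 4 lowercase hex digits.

029d

Key hex bytes 73 ae 3f 64 cd 19 is 6 bytes > B = 5, so hash it first: H(key) = 02 aa, then zero-pad to 5 bytes: K' = 02 aa 00 00 00.
K' ⊕ ipad = 34 9c 36 36 36.  K' ⊕ opad = 5e f6 5c 5c 5c.
Inner input = (K'⊕ipad) ∥ m = 34 9c 36 36 36 ∥ 0d c8 eb.
Inner hash: sum = 52+156+54+54+54+13+200+235 = 818 → 03 32.
Outer input = (K'⊕opad) ∥ inner = 5e f6 5c 5c 5c ∥ 03 32.
Outer hash (tag): sum = 94+246+92+92+92+3+50 = 669 → 02 9d.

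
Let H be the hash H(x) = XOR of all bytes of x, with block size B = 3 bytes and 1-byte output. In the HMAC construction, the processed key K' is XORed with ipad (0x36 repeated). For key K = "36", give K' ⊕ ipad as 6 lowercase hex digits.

050036

Key "36" = 33 36 is 2 bytes ≤ B = 3; zero-pad to 3 bytes: K' = 33 36 00.
XOR each byte with 0x36: 33⊕36=05, 36⊕36=00, 00⊕36=36.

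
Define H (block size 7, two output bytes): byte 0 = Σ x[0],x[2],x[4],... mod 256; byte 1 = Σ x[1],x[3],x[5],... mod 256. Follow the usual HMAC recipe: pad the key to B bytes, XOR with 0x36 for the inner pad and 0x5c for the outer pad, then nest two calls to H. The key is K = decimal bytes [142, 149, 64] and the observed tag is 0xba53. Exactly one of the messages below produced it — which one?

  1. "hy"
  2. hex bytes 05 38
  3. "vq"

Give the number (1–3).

2

Key decimal bytes [142, 149, 64] = 8e 95 40 is 3 bytes ≤ B = 7; zero-pad to 7 bytes: K' = 8e 95 40 00 00 00 00.
K' ⊕ ipad = b8 a3 76 36 36 36 36; K' ⊕ opad = d2 c9 1c 5c 5c 5c 5c.
m1: inner = H(b8 a3 76 36 36 36 36 68 79) = 13 77; tag = H(d2 c9 1c 5c 5c 5c 5c 13 77) = 1d94
m2: inner = H(b8 a3 76 36 36 36 36 05 38) = d2 14; tag = H(d2 c9 1c 5c 5c 5c 5c d2 14) = ba53 ← matches
m3: inner = H(b8 a3 76 36 36 36 36 76 71) = 0b 85; tag = H(d2 c9 1c 5c 5c 5c 5c 0b 85) = 2b8c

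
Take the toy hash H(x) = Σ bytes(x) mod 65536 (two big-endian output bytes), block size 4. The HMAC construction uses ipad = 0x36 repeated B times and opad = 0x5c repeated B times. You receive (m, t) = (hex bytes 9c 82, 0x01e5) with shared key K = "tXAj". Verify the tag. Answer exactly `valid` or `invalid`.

invalid

Key "tXAj" = 74 58 41 6a is exactly B = 4 bytes: K' = 74 58 41 6a.
K' ⊕ ipad = 42 6e 77 5c; K' ⊕ opad = 28 04 1d 36.
Inner hash: sum = 66+110+119+92+156+130 = 673 → 02 a1.
Outer hash (recomputed tag): sum = 40+4+29+54+2+161 = 290 → 01 22.
Recomputed tag = 0122; claimed = 01e5 → mismatch.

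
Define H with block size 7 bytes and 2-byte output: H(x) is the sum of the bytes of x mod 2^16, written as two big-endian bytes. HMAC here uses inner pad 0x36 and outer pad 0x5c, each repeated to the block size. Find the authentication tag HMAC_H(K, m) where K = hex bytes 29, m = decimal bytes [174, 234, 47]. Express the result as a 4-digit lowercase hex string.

02ca

Key hex bytes 29 is 1 byte ≤ B = 7; zero-pad to 7 bytes: K' = 29 00 00 00 00 00 00.
K' ⊕ ipad = 1f 36 36 36 36 36 36.  K' ⊕ opad = 75 5c 5c 5c 5c 5c 5c.
Inner input = (K'⊕ipad) ∥ m = 1f 36 36 36 36 36 36 ∥ ae ea 2f.
Inner hash: sum = 31+54+54+54+54+54+54+174+234+47 = 810 → 03 2a.
Outer input = (K'⊕opad) ∥ inner = 75 5c 5c 5c 5c 5c 5c ∥ 03 2a.
Outer hash (tag): sum = 117+92+92+92+92+92+92+3+42 = 714 → 02 ca.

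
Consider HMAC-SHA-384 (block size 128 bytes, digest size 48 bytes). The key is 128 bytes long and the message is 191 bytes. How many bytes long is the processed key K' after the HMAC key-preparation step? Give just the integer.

Key is 128 ≤ 128 bytes, zero-padded: |K'| = 128.

128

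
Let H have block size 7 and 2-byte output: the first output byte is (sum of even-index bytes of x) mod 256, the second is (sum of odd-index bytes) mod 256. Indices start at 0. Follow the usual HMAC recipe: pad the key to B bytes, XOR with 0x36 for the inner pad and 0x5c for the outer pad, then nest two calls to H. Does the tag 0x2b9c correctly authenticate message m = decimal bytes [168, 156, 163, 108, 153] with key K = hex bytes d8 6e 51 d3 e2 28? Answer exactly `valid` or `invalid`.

invalid

Key hex bytes d8 6e 51 d3 e2 28 is 6 bytes ≤ B = 7; zero-pad to 7 bytes: K' = d8 6e 51 d3 e2 28 00.
K' ⊕ ipad = ee 58 67 e5 d4 1e 36; K' ⊕ opad = 84 32 0d 8f be 74 5c.
Inner hash: even-index sum = 871 mod 256 = 103; odd-index sum = 831 mod 256 = 63 → 67 3f.
Outer hash (recomputed tag): even-index sum = 490 mod 256 = 234; odd-index sum = 412 mod 256 = 156 → ea 9c.
Recomputed tag = ea9c; claimed = 2b9c → mismatch.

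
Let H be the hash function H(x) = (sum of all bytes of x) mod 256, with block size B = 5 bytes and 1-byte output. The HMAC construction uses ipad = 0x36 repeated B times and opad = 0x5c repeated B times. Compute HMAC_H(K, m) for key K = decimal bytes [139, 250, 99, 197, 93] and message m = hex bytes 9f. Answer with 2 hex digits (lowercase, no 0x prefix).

Key decimal bytes [139, 250, 99, 197, 93] = 8b fa 63 c5 5d is exactly B = 5 bytes: K' = 8b fa 63 c5 5d.
K' ⊕ ipad = bd cc 55 f3 6b.  K' ⊕ opad = d7 a6 3f 99 01.
Inner input = (K'⊕ipad) ∥ m = bd cc 55 f3 6b ∥ 9f.
Inner hash: sum = 189+204+85+243+107+159 = 987; mod 256 = 219 → db.
Outer input = (K'⊕opad) ∥ inner = d7 a6 3f 99 01 ∥ db.
Outer hash (tag): sum = 215+166+63+153+1+219 = 817; mod 256 = 49 → 31.

31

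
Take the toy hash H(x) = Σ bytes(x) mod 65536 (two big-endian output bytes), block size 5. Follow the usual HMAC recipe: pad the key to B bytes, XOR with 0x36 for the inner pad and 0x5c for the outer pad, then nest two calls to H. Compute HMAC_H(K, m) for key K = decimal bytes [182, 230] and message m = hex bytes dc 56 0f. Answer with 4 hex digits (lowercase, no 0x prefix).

Key decimal bytes [182, 230] = b6 e6 is 2 bytes ≤ B = 5; zero-pad to 5 bytes: K' = b6 e6 00 00 00.
K' ⊕ ipad = 80 d0 36 36 36.  K' ⊕ opad = ea ba 5c 5c 5c.
Inner input = (K'⊕ipad) ∥ m = 80 d0 36 36 36 ∥ dc 56 0f.
Inner hash: sum = 128+208+54+54+54+220+86+15 = 819 → 03 33.
Outer input = (K'⊕opad) ∥ inner = ea ba 5c 5c 5c ∥ 03 33.
Outer hash (tag): sum = 234+186+92+92+92+3+51 = 750 → 02 ee.

02ee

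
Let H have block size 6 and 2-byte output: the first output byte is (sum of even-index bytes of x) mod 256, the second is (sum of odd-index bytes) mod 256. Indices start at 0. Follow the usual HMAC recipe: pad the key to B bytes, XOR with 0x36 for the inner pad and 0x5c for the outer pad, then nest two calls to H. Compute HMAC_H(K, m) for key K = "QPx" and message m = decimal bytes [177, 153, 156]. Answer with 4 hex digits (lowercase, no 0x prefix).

Key "QPx" = 51 50 78 is 3 bytes ≤ B = 6; zero-pad to 6 bytes: K' = 51 50 78 00 00 00.
K' ⊕ ipad = 67 66 4e 36 36 36.  K' ⊕ opad = 0d 0c 24 5c 5c 5c.
Inner input = (K'⊕ipad) ∥ m = 67 66 4e 36 36 36 ∥ b1 99 9c.
Inner hash: even-index sum = 568 mod 256 = 56; odd-index sum = 363 mod 256 = 107 → 38 6b.
Outer input = (K'⊕opad) ∥ inner = 0d 0c 24 5c 5c 5c ∥ 38 6b.
Outer hash (tag): even-index sum = 197 mod 256 = 197; odd-index sum = 303 mod 256 = 47 → c5 2f.

c52f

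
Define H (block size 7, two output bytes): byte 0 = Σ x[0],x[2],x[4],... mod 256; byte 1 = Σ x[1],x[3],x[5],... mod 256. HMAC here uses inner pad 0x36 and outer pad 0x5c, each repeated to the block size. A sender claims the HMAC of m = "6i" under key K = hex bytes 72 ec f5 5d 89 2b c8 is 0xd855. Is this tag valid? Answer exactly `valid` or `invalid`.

valid

Key hex bytes 72 ec f5 5d 89 2b c8 is exactly B = 7 bytes: K' = 72 ec f5 5d 89 2b c8.
K' ⊕ ipad = 44 da c3 6b bf 1d fe; K' ⊕ opad = 2e b0 a9 01 d5 77 94.
Inner hash: even-index sum = 813 mod 256 = 45; odd-index sum = 408 mod 256 = 152 → 2d 98.
Outer hash (recomputed tag): even-index sum = 728 mod 256 = 216; odd-index sum = 341 mod 256 = 85 → d8 55.
Recomputed tag = d855; claimed = d855 → match.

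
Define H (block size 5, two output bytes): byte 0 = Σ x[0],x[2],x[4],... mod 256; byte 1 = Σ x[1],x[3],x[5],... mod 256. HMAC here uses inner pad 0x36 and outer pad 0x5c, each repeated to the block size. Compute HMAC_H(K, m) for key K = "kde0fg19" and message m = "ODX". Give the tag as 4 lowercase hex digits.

d2c5

Key "kde0fg19" = 6b 64 65 30 66 67 31 39 is 8 bytes > B = 5, so hash it first: H(key) = 67 34, then zero-pad to 5 bytes: K' = 67 34 00 00 00.
K' ⊕ ipad = 51 02 36 36 36.  K' ⊕ opad = 3b 68 5c 5c 5c.
Inner input = (K'⊕ipad) ∥ m = 51 02 36 36 36 ∥ 4f 44 58.
Inner hash: even-index sum = 257 mod 256 = 1; odd-index sum = 223 mod 256 = 223 → 01 df.
Outer input = (K'⊕opad) ∥ inner = 3b 68 5c 5c 5c ∥ 01 df.
Outer hash (tag): even-index sum = 466 mod 256 = 210; odd-index sum = 197 mod 256 = 197 → d2 c5.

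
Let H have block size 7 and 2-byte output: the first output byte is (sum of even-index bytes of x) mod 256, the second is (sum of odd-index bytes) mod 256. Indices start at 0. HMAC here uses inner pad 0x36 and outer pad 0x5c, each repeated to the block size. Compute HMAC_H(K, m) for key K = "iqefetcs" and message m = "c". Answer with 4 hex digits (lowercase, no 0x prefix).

35dc

Key "iqefetcs" = 69 71 65 66 65 74 63 73 is 8 bytes > B = 7, so hash it first: H(key) = 96 be, then zero-pad to 7 bytes: K' = 96 be 00 00 00 00 00.
K' ⊕ ipad = a0 88 36 36 36 36 36.  K' ⊕ opad = ca e2 5c 5c 5c 5c 5c.
Inner input = (K'⊕ipad) ∥ m = a0 88 36 36 36 36 36 ∥ 63.
Inner hash: even-index sum = 322 mod 256 = 66; odd-index sum = 343 mod 256 = 87 → 42 57.
Outer input = (K'⊕opad) ∥ inner = ca e2 5c 5c 5c 5c 5c ∥ 42 57.
Outer hash (tag): even-index sum = 565 mod 256 = 53; odd-index sum = 476 mod 256 = 220 → 35 dc.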